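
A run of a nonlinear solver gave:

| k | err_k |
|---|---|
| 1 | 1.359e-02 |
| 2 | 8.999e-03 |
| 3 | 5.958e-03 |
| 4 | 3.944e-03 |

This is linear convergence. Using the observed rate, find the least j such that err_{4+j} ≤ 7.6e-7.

21

Rate ρ ≈ err_4/err_3 = 3.944e-03/5.958e-03 = 0.6620.
After j more steps, err_{4+j} ≈ 3.944e-03·ρ^j; need ρ^j ≤ 7.6e-7/3.944e-03 = 0.000192698.
j ≥ ln(0.000192698)/ln(0.6620) = -8.5544/-0.41249 = 20.738.
So 21 more iterations are needed.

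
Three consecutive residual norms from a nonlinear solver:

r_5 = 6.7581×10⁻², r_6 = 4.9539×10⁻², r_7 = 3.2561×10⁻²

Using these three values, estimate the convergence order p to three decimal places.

1.351

p ≈ ln(r_7/r_6) / ln(r_6/r_5)
  = ln(3.2561×10⁻²/4.9539×10⁻²) / ln(4.9539×10⁻²/6.7581×10⁻²)
  = ln(0.65728) / ln(0.733031)
  = -0.419645 / -0.310567 ≈ 1.351222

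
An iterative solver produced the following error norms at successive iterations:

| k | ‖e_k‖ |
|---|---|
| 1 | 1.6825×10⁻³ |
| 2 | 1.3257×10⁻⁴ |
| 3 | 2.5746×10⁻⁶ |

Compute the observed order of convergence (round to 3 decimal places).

p ≈ ln(‖e_3‖/‖e_2‖) / ln(‖e_2‖/‖e_1‖)
  = ln(2.5746×10⁻⁶/1.3257×10⁻⁴) / ln(1.3257×10⁻⁴/1.6825×10⁻³)
  = ln(0.0194207) / ln(0.0787935)
  = -3.941416 / -2.540925 ≈ 1.551174

1.551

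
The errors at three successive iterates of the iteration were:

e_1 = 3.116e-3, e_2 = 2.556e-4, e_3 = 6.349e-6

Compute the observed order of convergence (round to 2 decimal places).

p ≈ ln(e_3/e_2) / ln(e_2/e_1)
  = ln(6.349e-6/2.556e-4) / ln(2.556e-4/3.116e-3)
  = ln(0.0248396) / ln(0.0820282)
  = -3.69532 / -2.50069 ≈ 1.47772

1.48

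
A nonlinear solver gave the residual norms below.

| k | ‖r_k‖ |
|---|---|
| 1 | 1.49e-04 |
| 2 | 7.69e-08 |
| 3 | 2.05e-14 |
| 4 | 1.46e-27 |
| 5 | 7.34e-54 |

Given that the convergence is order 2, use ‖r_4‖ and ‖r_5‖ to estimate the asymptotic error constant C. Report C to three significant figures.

C ≈ ‖r_5‖ / ‖r_4‖^2
  = 7.34e-54 / (1.46e-27)^2
  = 7.34e-54 / 2.1316e-54 ≈ 3.4434

3.44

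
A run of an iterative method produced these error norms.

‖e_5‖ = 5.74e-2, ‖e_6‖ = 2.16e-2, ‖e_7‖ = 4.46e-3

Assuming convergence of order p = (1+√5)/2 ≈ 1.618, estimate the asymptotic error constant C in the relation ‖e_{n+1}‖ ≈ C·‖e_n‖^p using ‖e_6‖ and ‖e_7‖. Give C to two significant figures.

C ≈ ‖e_7‖ / ‖e_6‖^1.618
  = 4.46e-3 / (2.16e-2)^1.618
  = 4.46e-3 / 0.00201905 ≈ 2.209

2.2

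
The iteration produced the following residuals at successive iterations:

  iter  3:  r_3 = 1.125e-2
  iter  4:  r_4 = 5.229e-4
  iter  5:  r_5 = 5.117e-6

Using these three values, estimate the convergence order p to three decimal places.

1.508

p ≈ ln(r_5/r_4) / ln(r_4/r_3)
  = ln(5.117e-6/5.229e-4) / ln(5.229e-4/1.125e-2)
  = ln(0.00978581) / ln(0.04648)
  = -4.626822 / -3.068733 ≈ 1.507730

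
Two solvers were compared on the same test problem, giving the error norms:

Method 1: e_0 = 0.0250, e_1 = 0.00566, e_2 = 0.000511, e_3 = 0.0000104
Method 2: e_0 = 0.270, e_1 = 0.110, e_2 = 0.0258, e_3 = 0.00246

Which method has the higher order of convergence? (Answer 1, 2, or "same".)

Method 1: p ≈ ln(0.0000104/0.000511)/ln(0.000511/0.00566) ≈ 1.62.
Method 2: p ≈ ln(0.00246/0.0258)/ln(0.0258/0.110) ≈ 1.62.
Both orders ≈ 1.6 — effectively the same.

same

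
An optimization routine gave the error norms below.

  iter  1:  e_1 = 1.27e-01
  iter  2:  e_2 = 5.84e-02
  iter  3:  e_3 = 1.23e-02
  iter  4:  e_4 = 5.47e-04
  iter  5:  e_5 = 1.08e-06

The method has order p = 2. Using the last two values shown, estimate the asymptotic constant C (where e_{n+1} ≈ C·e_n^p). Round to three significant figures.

3.61

C ≈ e_5 / e_4^2
  = 1.08e-06 / (5.47e-04)^2
  = 1.08e-06 / 2.99209e-07 ≈ 3.6095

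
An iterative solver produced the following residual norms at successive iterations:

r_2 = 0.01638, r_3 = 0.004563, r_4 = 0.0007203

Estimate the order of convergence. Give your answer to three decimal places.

1.444

p ≈ ln(r_4/r_3) / ln(r_3/r_2)
  = ln(0.0007203/0.004563) / ln(0.004563/0.01638)
  = ln(0.157857) / ln(0.278571)
  = -1.846066 / -1.278082 ≈ 1.444403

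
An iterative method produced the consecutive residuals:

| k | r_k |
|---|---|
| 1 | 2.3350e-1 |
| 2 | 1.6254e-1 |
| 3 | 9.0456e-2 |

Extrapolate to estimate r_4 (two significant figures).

3.5e-2

First estimate the order: p ≈ ln(r_3/r_2) / ln(r_2/r_1) = ln(9.0456e-2/1.6254e-1)/ln(1.6254e-1/2.3350e-1) = ln(0.556515)/ln(0.696103) ≈ 1.6178.
Then r_4 ≈ r_3·(r_3/r_2)^p = 9.0456e-2·(0.556515)^1.6178 = 9.0456e-2·0.387465 ≈ 0.03505.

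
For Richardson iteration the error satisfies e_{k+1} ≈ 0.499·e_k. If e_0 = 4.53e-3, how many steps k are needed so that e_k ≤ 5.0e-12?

30

After k steps, e_k ≈ 4.53e-3·0.499^k.
Need 0.499^k ≤ 5.0e-12/4.53e-3 = 1.10375e-09.
k ≥ ln(1.10375e-09)/ln(0.499) = -20.6246/-0.69515 = 29.669.
Smallest integer k = 30.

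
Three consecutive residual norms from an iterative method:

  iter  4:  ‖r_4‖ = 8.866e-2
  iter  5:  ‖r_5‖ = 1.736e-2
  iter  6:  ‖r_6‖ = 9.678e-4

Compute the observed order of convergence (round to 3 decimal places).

1.770

p ≈ ln(‖r_6‖/‖r_5‖) / ln(‖r_5‖/‖r_4‖)
  = ln(9.678e-4/1.736e-2) / ln(1.736e-2/8.866e-2)
  = ln(0.0557488) / ln(0.195804)
  = -2.886899 / -1.630641 ≈ 1.770407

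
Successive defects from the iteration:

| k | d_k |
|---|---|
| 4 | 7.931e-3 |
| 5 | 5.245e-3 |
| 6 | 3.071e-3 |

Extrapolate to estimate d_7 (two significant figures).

1.5e-3

First estimate the order: p ≈ ln(d_6/d_5) / ln(d_5/d_4) = ln(3.071e-3/5.245e-3)/ln(5.245e-3/7.931e-3) = ln(0.58551)/ln(0.661329) ≈ 1.2945.
Then d_7 ≈ d_6·(d_6/d_5)^p = 3.071e-3·(0.58551)^1.2945 = 3.071e-3·0.500119 ≈ 0.001536.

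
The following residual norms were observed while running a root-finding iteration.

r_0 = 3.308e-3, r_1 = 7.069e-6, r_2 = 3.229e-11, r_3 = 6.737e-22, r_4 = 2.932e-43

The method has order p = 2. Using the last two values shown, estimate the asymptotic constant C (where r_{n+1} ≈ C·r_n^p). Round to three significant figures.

C ≈ r_4 / r_3^2
  = 2.932e-43 / (6.737e-22)^2
  = 2.932e-43 / 4.53872e-43 ≈ 0.646

0.646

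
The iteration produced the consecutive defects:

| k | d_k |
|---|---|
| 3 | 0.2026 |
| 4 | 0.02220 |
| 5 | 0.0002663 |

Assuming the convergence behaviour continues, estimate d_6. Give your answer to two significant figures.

3.8e-8

First estimate the order: p ≈ ln(d_5/d_4) / ln(d_4/d_3) = ln(0.0002663/0.02220)/ln(0.02220/0.2026) = ln(0.0119955)/ln(0.109576) ≈ 2.0004.
Then d_6 ≈ d_5·(d_5/d_4)^p = 0.0002663·(0.0119955)^2.0004 = 0.0002663·0.000143638 ≈ 3.825e-08.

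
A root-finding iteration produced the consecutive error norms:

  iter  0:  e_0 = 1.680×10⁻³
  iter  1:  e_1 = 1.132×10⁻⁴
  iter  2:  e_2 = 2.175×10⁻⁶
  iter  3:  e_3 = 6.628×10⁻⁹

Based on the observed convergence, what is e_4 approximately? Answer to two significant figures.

1.4e-12

First estimate the order: p ≈ ln(e_3/e_2) / ln(e_2/e_1) = ln(6.628×10⁻⁹/2.175×10⁻⁶)/ln(2.175×10⁻⁶/1.132×10⁻⁴) = ln(0.00304736)/ln(0.0192138) ≈ 1.4659.
Then e_4 ≈ e_3·(e_3/e_2)^p = 6.628×10⁻⁹·(0.00304736)^1.4659 = 6.628×10⁻⁹·0.000204967 ≈ 1.359e-12.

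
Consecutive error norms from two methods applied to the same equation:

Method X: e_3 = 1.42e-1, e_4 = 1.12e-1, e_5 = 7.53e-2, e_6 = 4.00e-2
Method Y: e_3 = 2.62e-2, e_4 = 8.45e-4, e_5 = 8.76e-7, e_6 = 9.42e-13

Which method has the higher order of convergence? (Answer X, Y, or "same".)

Method X: p ≈ ln(4.00e-2/7.53e-2)/ln(7.53e-2/1.12e-1) ≈ 1.59.
Method Y: p ≈ ln(9.42e-13/8.76e-7)/ln(8.76e-7/8.45e-4) ≈ 2.00.
Method Y has the higher order (≈2.0 vs ≈1.6).

Y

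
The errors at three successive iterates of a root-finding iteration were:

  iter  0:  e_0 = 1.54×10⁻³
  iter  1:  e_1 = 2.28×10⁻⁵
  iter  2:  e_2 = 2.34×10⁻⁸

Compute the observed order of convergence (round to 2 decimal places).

p ≈ ln(e_2/e_1) / ln(e_1/e_0)
  = ln(2.34×10⁻⁸/2.28×10⁻⁵) / ln(2.28×10⁻⁵/1.54×10⁻³)
  = ln(0.00102632) / ln(0.0148052)
  = -6.88178 / -4.21278 ≈ 1.63355

1.63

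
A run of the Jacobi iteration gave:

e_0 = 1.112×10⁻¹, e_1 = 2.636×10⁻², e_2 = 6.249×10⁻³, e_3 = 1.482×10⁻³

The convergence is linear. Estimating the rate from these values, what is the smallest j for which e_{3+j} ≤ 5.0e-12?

14

Rate ρ ≈ e_3/e_2 = 1.482×10⁻³/6.249×10⁻³ = 0.2372.
After j more steps, e_{3+j} ≈ 1.482×10⁻³·ρ^j; need ρ^j ≤ 5.0e-12/1.482×10⁻³ = 3.37382e-09.
j ≥ ln(3.37382e-09)/ln(0.2372) = -19.5072/-1.43885 = 13.557.
So 14 more iterations are needed.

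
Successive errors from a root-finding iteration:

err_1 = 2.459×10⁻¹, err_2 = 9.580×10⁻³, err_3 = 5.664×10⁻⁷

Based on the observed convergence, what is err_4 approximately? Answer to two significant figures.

First estimate the order: p ≈ ln(err_3/err_2) / ln(err_2/err_1) = ln(5.664×10⁻⁷/9.580×10⁻³)/ln(9.580×10⁻³/2.459×10⁻¹) = ln(5.91232e-05)/ln(0.0389589) ≈ 3.0000.
Then err_4 ≈ err_3·(err_3/err_2)^p = 5.664×10⁻⁷·(5.91232e-05)^3.0000 = 5.664×10⁻⁷·2.06668e-13 ≈ 1.171e-19.

1.2e-19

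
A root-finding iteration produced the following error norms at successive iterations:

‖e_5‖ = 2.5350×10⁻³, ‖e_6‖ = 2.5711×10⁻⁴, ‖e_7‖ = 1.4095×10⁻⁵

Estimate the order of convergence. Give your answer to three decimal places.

p ≈ ln(‖e_7‖/‖e_6‖) / ln(‖e_6‖/‖e_5‖)
  = ln(1.4095×10⁻⁵/2.5711×10⁻⁴) / ln(2.5711×10⁻⁴/2.5350×10⁻³)
  = ln(0.0548209) / ln(0.101424)
  = -2.903684 / -2.288446 ≈ 1.268845

1.269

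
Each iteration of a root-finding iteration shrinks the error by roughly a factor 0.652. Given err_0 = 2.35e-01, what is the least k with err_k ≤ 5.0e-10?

47

After k steps, err_k ≈ 2.35e-01·0.652^k.
Need 0.652^k ≤ 5.0e-10/2.35e-01 = 2.12766e-09.
k ≥ ln(2.12766e-09)/ln(0.652) = -19.9682/-0.42771 = 46.686.
Smallest integer k = 47.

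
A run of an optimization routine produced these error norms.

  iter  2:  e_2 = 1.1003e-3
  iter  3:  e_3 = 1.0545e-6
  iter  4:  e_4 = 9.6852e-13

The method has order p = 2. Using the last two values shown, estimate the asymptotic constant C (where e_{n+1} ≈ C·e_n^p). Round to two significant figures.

0.87

C ≈ e_4 / e_3^2
  = 9.6852e-13 / (1.0545e-6)^2
  = 9.6852e-13 / 1.11197e-12 ≈ 0.87099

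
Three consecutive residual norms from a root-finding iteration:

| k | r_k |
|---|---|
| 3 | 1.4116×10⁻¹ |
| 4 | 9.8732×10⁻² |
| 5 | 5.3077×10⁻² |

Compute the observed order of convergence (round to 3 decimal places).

p ≈ ln(r_5/r_4) / ln(r_4/r_3)
  = ln(5.3077×10⁻²/9.8732×10⁻²) / ln(9.8732×10⁻²/1.4116×10⁻¹)
  = ln(0.537587) / ln(0.699433)
  = -0.620665 / -0.357485 ≈ 1.736199

1.736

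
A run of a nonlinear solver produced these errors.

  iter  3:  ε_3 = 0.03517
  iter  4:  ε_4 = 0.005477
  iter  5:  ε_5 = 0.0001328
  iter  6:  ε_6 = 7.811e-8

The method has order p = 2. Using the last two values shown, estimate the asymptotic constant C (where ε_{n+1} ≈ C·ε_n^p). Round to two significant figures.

4.4

C ≈ ε_6 / ε_5^2
  = 7.811e-8 / (0.0001328)^2
  = 7.811e-8 / 1.76358e-08 ≈ 4.429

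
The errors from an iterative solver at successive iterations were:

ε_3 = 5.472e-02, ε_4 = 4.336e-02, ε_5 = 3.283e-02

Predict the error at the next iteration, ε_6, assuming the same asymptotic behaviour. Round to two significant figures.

First estimate the order: p ≈ ln(ε_5/ε_4) / ln(ε_4/ε_3) = ln(3.283e-02/4.336e-02)/ln(4.336e-02/5.472e-02) = ln(0.757149)/ln(0.792398) ≈ 1.1956.
Then ε_6 ≈ ε_5·(ε_5/ε_4)^p = 3.283e-02·(0.757149)^1.1956 = 3.283e-02·0.71705 ≈ 0.02354.

2.4e-2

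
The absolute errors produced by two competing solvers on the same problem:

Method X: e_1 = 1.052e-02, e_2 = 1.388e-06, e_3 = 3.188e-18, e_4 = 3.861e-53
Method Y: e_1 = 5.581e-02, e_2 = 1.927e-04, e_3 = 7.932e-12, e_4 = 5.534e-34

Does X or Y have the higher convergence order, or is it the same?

same

Method X: p ≈ ln(3.861e-53/3.188e-18)/ln(3.188e-18/1.388e-06) ≈ 3.00.
Method Y: p ≈ ln(5.534e-34/7.932e-12)/ln(7.932e-12/1.927e-04) ≈ 3.00.
Both orders ≈ 3.0 — effectively the same.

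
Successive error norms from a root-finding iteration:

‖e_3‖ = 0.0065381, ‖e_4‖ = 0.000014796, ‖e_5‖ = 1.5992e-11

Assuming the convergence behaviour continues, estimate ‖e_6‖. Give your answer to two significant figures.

First estimate the order: p ≈ ln(‖e_5‖/‖e_4‖) / ln(‖e_4‖/‖e_3‖) = ln(1.5992e-11/0.000014796)/ln(0.000014796/0.0065381) = ln(1.08083e-06)/ln(0.00226304) ≈ 2.2554.
Then ‖e_6‖ ≈ ‖e_5‖·(‖e_5‖/‖e_4‖)^p = 1.5992e-11·(1.08083e-06)^2.2554 = 1.5992e-11·3.49733e-14 ≈ 5.593e-25.

5.6e-25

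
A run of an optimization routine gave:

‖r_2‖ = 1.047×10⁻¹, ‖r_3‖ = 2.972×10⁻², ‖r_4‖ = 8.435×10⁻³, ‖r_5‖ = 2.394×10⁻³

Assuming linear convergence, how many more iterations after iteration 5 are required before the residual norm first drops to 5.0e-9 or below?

Rate ρ ≈ ‖r_5‖/‖r_4‖ = 2.394×10⁻³/8.435×10⁻³ = 0.2838.
After j more steps, ‖r_{5+j}‖ ≈ 2.394×10⁻³·ρ^j; need ρ^j ≤ 5.0e-9/2.394×10⁻³ = 2.08855e-06.
j ≥ ln(2.08855e-06)/ln(0.2838) = -13.0790/-1.25949 = 10.384.
So 11 more iterations are needed.

11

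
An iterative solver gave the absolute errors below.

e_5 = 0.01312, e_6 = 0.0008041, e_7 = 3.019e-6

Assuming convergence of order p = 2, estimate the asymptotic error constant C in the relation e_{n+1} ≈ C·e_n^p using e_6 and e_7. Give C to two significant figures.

4.7

C ≈ e_7 / e_6^2
  = 3.019e-6 / (0.0008041)^2
  = 3.019e-6 / 6.46577e-07 ≈ 4.6692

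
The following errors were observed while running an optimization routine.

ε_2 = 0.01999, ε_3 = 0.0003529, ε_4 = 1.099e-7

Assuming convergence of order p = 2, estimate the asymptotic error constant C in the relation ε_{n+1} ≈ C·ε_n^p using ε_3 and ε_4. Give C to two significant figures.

C ≈ ε_4 / ε_3^2
  = 1.099e-7 / (0.0003529)^2
  = 1.099e-7 / 1.24538e-07 ≈ 0.88246

0.88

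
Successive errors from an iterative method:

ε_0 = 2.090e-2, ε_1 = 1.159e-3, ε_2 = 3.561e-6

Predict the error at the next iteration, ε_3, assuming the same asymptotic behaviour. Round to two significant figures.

3.4e-11

First estimate the order: p ≈ ln(ε_2/ε_1) / ln(ε_1/ε_0) = ln(3.561e-6/1.159e-3)/ln(1.159e-3/2.090e-2) = ln(0.00307248)/ln(0.0554545) ≈ 2.0003.
Then ε_3 ≈ ε_2·(ε_2/ε_1)^p = 3.561e-6·(0.00307248)^2.0003 = 3.561e-6·9.42376e-06 ≈ 3.356e-11.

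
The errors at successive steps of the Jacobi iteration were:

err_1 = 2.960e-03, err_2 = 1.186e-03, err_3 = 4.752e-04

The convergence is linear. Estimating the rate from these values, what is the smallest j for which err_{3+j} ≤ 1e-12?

22

Rate ρ ≈ err_3/err_2 = 4.752e-04/1.186e-03 = 0.4007.
After j more steps, err_{3+j} ≈ 4.752e-04·ρ^j; need ρ^j ≤ 1e-12/4.752e-04 = 2.10438e-09.
j ≥ ln(2.10438e-09)/ln(0.4007) = -19.9792/-0.91454 = 21.846.
So 22 more iterations are needed.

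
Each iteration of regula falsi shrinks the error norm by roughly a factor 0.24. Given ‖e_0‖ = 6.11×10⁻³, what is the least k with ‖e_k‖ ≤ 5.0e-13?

After k steps, ‖e_k‖ ≈ 6.11×10⁻³·0.24^k.
Need 0.24^k ≤ 5.0e-13/6.11×10⁻³ = 8.18331e-11.
k ≥ ln(8.18331e-11)/ln(0.24) = -23.2263/-1.42712 = 16.275.
Smallest integer k = 17.

17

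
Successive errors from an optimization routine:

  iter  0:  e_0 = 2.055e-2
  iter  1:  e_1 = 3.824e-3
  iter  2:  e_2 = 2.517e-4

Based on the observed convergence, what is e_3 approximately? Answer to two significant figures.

3.1e-6

First estimate the order: p ≈ ln(e_2/e_1) / ln(e_1/e_0) = ln(2.517e-4/3.824e-3)/ln(3.824e-3/2.055e-2) = ln(0.0658211)/ln(0.186083) ≈ 1.6180.
Then e_3 ≈ e_2·(e_2/e_1)^p = 2.517e-4·(0.0658211)^1.6180 = 2.517e-4·0.0122494 ≈ 3.083e-06.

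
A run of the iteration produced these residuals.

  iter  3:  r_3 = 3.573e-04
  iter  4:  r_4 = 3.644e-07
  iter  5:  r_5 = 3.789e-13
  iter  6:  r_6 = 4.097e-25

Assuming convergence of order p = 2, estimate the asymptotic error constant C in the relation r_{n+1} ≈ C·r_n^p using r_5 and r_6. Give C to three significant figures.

C ≈ r_6 / r_5^2
  = 4.097e-25 / (3.789e-13)^2
  = 4.097e-25 / 1.43565e-25 ≈ 2.8538

2.85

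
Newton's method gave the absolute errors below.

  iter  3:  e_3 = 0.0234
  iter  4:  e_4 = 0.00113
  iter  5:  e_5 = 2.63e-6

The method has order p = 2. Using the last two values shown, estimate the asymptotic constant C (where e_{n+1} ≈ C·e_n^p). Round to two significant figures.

2.1

C ≈ e_5 / e_4^2
  = 2.63e-6 / (0.00113)^2
  = 2.63e-6 / 1.2769e-06 ≈ 2.0597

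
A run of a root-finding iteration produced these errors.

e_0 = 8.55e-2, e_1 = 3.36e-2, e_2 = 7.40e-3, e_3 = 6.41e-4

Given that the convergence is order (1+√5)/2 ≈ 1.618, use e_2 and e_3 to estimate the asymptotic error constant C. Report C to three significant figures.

C ≈ e_3 / e_2^1.618
  = 6.41e-4 / (7.40e-3)^1.618
  = 6.41e-4 / 0.000356793 ≈ 1.7966

1.80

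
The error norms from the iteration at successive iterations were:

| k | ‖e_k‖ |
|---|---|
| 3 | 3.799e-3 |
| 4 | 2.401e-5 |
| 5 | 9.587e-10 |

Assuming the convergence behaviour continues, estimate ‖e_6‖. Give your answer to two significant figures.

1.5e-18

First estimate the order: p ≈ ln(‖e_5‖/‖e_4‖) / ln(‖e_4‖/‖e_3‖) = ln(9.587e-10/2.401e-5)/ln(2.401e-5/3.799e-3) = ln(3.99292e-05)/ln(0.00632008) ≈ 2.0001.
Then ‖e_6‖ ≈ ‖e_5‖·(‖e_5‖/‖e_4‖)^p = 9.587e-10·(3.99292e-05)^2.0001 = 9.587e-10·1.59273e-09 ≈ 1.527e-18.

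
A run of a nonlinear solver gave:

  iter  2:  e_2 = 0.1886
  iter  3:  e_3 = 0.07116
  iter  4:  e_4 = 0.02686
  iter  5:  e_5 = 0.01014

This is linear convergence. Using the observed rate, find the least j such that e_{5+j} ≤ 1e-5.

Rate ρ ≈ e_5/e_4 = 0.01014/0.02686 = 0.3775.
After j more steps, e_{5+j} ≈ 0.01014·ρ^j; need ρ^j ≤ 1e-5/0.01014 = 0.000986193.
j ≥ ln(0.000986193)/ln(0.3775) = -6.9217/-0.97418 = 7.105.
So 8 more iterations are needed.

8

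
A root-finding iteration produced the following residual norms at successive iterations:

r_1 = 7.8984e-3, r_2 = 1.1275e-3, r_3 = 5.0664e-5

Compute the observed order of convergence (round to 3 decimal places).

1.594

p ≈ ln(r_3/r_2) / ln(r_2/r_1)
  = ln(5.0664e-5/1.1275e-3) / ln(1.1275e-3/7.8984e-3)
  = ln(0.0449348) / ln(0.14275)
  = -3.102543 / -1.946660 ≈ 1.593778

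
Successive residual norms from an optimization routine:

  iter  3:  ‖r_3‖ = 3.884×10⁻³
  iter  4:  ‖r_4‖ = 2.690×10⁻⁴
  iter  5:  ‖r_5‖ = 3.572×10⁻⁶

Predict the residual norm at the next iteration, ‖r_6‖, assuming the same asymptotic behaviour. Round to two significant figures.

3.3e-9

First estimate the order: p ≈ ln(‖r_5‖/‖r_4‖) / ln(‖r_4‖/‖r_3‖) = ln(3.572×10⁻⁶/2.690×10⁻⁴)/ln(2.690×10⁻⁴/3.884×10⁻³) = ln(0.0132788)/ln(0.0692585) ≈ 1.6186.
Then ‖r_6‖ ≈ ‖r_5‖·(‖r_5‖/‖r_4‖)^p = 3.572×10⁻⁶·(0.0132788)^1.6186 = 3.572×10⁻⁶·0.000916526 ≈ 3.274e-09.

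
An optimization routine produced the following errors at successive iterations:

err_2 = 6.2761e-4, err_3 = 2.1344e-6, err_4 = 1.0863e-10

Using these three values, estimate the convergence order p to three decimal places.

1.739

p ≈ ln(err_4/err_3) / ln(err_3/err_2)
  = ln(1.0863e-10/2.1344e-6) / ln(2.1344e-6/6.2761e-4)
  = ln(5.08949e-05) / ln(0.00340084)
  = -9.885748 / -5.683733 ≈ 1.739305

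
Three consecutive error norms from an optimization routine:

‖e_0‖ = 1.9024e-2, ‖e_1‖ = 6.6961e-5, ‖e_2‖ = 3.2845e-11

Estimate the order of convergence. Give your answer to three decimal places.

p ≈ ln(‖e_2‖/‖e_1‖) / ln(‖e_1‖/‖e_0‖)
  = ln(3.2845e-11/6.6961e-5) / ln(6.6961e-5/1.9024e-2)
  = ln(4.90509e-07) / ln(0.00351982)
  = -14.527822 / -5.649345 ≈ 2.571594

2.572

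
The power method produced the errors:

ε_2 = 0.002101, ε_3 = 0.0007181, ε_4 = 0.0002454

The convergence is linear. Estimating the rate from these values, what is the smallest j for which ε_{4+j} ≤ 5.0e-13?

19

Rate ρ ≈ ε_4/ε_3 = 0.0002454/0.0007181 = 0.3417.
After j more steps, ε_{4+j} ≈ 0.0002454·ρ^j; need ρ^j ≤ 5.0e-13/0.0002454 = 2.03749e-09.
j ≥ ln(2.03749e-09)/ln(0.3417) = -20.0115/-1.07382 = 18.636.
So 19 more iterations are needed.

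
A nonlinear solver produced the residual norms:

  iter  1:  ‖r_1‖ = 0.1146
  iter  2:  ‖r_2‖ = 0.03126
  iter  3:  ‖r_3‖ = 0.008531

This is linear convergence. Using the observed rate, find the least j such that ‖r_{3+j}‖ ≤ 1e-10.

15

Rate ρ ≈ ‖r_3‖/‖r_2‖ = 0.008531/0.03126 = 0.2729.
After j more steps, ‖r_{3+j}‖ ≈ 0.008531·ρ^j; need ρ^j ≤ 1e-10/0.008531 = 1.1722e-08.
j ≥ ln(1.1722e-08)/ln(0.2729) = -18.2618/-1.29865 = 14.062.
So 15 more iterations are needed.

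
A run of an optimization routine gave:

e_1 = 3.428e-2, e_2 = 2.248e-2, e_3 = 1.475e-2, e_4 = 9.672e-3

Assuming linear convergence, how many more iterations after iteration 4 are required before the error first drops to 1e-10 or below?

44

Rate ρ ≈ e_4/e_3 = 9.672e-3/1.475e-2 = 0.6557.
After j more steps, e_{4+j} ≈ 9.672e-3·ρ^j; need ρ^j ≤ 1e-10/9.672e-3 = 1.03391e-08.
j ≥ ln(1.03391e-08)/ln(0.6557) = -18.3873/-0.42205 = 43.567.
So 44 more iterations are needed.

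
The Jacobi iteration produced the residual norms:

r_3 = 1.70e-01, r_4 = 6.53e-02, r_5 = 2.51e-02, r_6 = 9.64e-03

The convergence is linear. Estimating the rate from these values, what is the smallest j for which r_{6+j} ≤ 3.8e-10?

18

Rate ρ ≈ r_6/r_5 = 9.64e-03/2.51e-02 = 0.3841.
After j more steps, r_{6+j} ≈ 9.64e-03·ρ^j; need ρ^j ≤ 3.8e-10/9.64e-03 = 3.94191e-08.
j ≥ ln(3.94191e-08)/ln(0.3841) = -17.0490/-0.95685 = 17.818.
So 18 more iterations are needed.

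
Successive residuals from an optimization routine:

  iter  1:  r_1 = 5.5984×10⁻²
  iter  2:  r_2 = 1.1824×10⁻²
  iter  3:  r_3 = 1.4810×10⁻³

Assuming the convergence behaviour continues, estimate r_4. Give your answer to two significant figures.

9.2e-5

First estimate the order: p ≈ ln(r_3/r_2) / ln(r_2/r_1) = ln(1.4810×10⁻³/1.1824×10⁻²)/ln(1.1824×10⁻²/5.5984×10⁻²) = ln(0.125254)/ln(0.211203) ≈ 1.3360.
Then r_4 ≈ r_3·(r_3/r_2)^p = 1.4810×10⁻³·(0.125254)^1.3360 = 1.4810×10⁻³·0.0623232 ≈ 9.23e-05.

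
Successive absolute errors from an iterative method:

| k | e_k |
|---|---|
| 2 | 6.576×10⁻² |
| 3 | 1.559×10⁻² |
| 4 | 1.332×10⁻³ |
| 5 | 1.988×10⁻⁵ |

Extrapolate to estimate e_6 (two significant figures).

First estimate the order: p ≈ ln(e_5/e_4) / ln(e_4/e_3) = ln(1.988×10⁻⁵/1.332×10⁻³)/ln(1.332×10⁻³/1.559×10⁻²) = ln(0.0149249)/ln(0.0854394) ≈ 1.7093.
Then e_6 ≈ e_5·(e_5/e_4)^p = 1.988×10⁻⁵·(0.0149249)^1.7093 = 1.988×10⁻⁵·0.000756252 ≈ 1.503e-08.

1.5e-8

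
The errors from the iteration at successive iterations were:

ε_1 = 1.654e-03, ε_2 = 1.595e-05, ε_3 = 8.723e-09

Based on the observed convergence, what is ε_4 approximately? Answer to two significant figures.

First estimate the order: p ≈ ln(ε_3/ε_2) / ln(ε_2/ε_1) = ln(8.723e-09/1.595e-05)/ln(1.595e-05/1.654e-03) = ln(0.000546897)/ln(0.00964329) ≈ 1.6183.
Then ε_4 ≈ ε_3·(ε_3/ε_2)^p = 8.723e-09·(0.000546897)^1.6183 = 8.723e-09·5.2596e-06 ≈ 4.588e-14.

4.6e-14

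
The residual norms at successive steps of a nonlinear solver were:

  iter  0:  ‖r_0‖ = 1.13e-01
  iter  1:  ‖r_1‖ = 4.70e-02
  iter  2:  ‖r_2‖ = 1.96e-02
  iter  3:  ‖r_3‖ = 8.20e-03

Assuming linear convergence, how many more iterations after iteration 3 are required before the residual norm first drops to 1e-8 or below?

16

Rate ρ ≈ ‖r_3‖/‖r_2‖ = 8.20e-03/1.96e-02 = 0.4184.
After j more steps, ‖r_{3+j}‖ ≈ 8.20e-03·ρ^j; need ρ^j ≤ 1e-8/8.20e-03 = 1.21951e-06.
j ≥ ln(1.21951e-06)/ln(0.4184) = -13.6171/-0.87132 = 15.628.
So 16 more iterations are needed.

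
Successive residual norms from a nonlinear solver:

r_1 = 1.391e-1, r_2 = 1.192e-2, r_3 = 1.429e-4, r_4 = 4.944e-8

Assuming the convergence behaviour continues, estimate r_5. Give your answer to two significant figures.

First estimate the order: p ≈ ln(r_4/r_3) / ln(r_3/r_2) = ln(4.944e-8/1.429e-4)/ln(1.429e-4/1.192e-2) = ln(0.000345976)/ln(0.0119883) ≈ 1.8014.
Then r_5 ≈ r_4·(r_4/r_3)^p = 4.944e-8·(0.000345976)^1.8014 = 4.944e-8·5.8269e-07 ≈ 2.881e-14.

2.9e-14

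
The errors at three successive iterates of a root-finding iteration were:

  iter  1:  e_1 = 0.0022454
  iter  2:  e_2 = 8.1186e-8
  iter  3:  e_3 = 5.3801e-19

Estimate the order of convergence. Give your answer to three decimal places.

2.517

p ≈ ln(e_3/e_2) / ln(e_2/e_1)
  = ln(5.3801e-19/8.1186e-8) / ln(8.1186e-8/0.0022454)
  = ln(6.62688e-12) / ln(3.61566e-05)
  = -25.739887 / -10.227651 ≈ 2.516696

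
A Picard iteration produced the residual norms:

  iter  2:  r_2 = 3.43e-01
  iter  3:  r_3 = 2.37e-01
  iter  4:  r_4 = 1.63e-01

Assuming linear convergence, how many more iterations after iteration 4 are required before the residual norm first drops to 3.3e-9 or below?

Rate ρ ≈ r_4/r_3 = 1.63e-01/2.37e-01 = 0.6878.
After j more steps, r_{4+j} ≈ 1.63e-01·ρ^j; need ρ^j ≤ 3.3e-9/1.63e-01 = 2.02454e-08.
j ≥ ln(2.02454e-08)/ln(0.6878) = -17.7153/-0.37426 = 47.334.
So 48 more iterations are needed.

48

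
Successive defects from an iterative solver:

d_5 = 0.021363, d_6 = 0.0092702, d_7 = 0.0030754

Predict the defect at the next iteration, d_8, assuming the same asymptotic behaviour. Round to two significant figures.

First estimate the order: p ≈ ln(d_7/d_6) / ln(d_6/d_5) = ln(0.0030754/0.0092702)/ln(0.0092702/0.021363) = ln(0.331751)/ln(0.433937) ≈ 1.3216.
Then d_8 ≈ d_7·(d_7/d_6)^p = 0.0030754·(0.331751)^1.3216 = 0.0030754·0.232651 ≈ 0.0007155.

7.2e-4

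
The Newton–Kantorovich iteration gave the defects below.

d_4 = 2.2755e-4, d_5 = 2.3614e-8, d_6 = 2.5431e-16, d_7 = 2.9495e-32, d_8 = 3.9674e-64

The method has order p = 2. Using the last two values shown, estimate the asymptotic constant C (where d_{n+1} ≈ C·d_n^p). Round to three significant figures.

C ≈ d_8 / d_7^2
  = 3.9674e-64 / (2.9495e-32)^2
  = 3.9674e-64 / 8.69955e-64 ≈ 0.45605

0.456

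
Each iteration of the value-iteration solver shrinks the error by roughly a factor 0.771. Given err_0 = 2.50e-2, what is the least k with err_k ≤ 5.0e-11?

78

After k steps, err_k ≈ 2.50e-2·0.771^k.
Need 0.771^k ≤ 5.0e-11/2.50e-2 = 2e-09.
k ≥ ln(2e-09)/ln(0.771) = -20.0301/-0.26007 = 77.018.
Smallest integer k = 78.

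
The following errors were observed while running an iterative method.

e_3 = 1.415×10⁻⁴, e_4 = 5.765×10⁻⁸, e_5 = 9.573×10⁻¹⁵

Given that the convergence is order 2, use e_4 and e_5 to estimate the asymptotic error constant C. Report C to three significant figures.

C ≈ e_5 / e_4^2
  = 9.573×10⁻¹⁵ / (5.765×10⁻⁸)^2
  = 9.573×10⁻¹⁵ / 3.32352e-15 ≈ 2.8804

2.88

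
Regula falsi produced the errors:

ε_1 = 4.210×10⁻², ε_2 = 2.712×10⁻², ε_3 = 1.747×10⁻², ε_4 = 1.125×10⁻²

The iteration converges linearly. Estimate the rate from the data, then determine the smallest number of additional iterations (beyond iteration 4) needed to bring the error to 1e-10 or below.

43

Rate ρ ≈ ε_4/ε_3 = 1.125×10⁻²/1.747×10⁻² = 0.6440.
After j more steps, ε_{4+j} ≈ 1.125×10⁻²·ρ^j; need ρ^j ≤ 1e-10/1.125×10⁻² = 8.88889e-09.
j ≥ ln(8.88889e-09)/ln(0.6440) = -18.5385/-0.44006 = 42.127.
So 43 more iterations are needed.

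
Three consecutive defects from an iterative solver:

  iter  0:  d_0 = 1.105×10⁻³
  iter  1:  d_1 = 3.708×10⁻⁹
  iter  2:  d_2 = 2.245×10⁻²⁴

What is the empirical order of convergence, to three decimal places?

2.780

p ≈ ln(d_2/d_1) / ln(d_1/d_0)
  = ln(2.245×10⁻²⁴/3.708×10⁻⁹) / ln(3.708×10⁻⁹/1.105×10⁻³)
  = ln(6.05448e-16) / ln(3.35566e-06)
  = -35.040563 / -12.604862 ≈ 2.779924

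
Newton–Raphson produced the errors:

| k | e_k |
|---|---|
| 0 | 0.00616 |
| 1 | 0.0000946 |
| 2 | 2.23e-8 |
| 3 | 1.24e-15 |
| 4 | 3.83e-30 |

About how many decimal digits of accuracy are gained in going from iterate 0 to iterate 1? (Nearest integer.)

2

Digits gained ≈ log₁₀(e_0/e_1) = log₁₀(0.00616/0.0000946) = log₁₀(65.1163) ≈ 1.814.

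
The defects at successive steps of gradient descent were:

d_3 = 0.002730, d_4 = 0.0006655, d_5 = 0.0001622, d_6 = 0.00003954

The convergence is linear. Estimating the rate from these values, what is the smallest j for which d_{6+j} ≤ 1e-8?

6

Rate ρ ≈ d_6/d_5 = 0.00003954/0.0001622 = 0.2438.
After j more steps, d_{6+j} ≈ 0.00003954·ρ^j; need ρ^j ≤ 1e-8/0.00003954 = 0.000252908.
j ≥ ln(0.000252908)/ln(0.2438) = -8.2825/-1.41141 = 5.868.
So 6 more iterations are needed.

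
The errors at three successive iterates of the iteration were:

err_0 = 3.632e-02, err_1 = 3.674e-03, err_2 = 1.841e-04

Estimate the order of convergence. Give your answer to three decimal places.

p ≈ ln(err_2/err_1) / ln(err_1/err_0)
  = ln(1.841e-04/3.674e-03) / ln(3.674e-03/3.632e-02)
  = ln(0.0501089) / ln(0.101156)
  = -2.993557 / -2.291091 ≈ 1.306608

1.307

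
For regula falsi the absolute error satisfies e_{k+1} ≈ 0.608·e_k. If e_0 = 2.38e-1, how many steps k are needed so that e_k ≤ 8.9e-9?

35

After k steps, e_k ≈ 2.38e-1·0.608^k.
Need 0.608^k ≤ 8.9e-9/2.38e-1 = 3.7395e-08.
k ≥ ln(3.7395e-08)/ln(0.608) = -17.1017/-0.49758 = 34.370.
Smallest integer k = 35.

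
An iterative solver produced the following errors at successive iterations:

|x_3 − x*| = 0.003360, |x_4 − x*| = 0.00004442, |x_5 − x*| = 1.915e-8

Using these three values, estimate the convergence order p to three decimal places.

p ≈ ln(|x_5 − x*|/|x_4 − x*|) / ln(|x_4 − x*|/|x_3 − x*|)
  = ln(1.915e-8/0.00004442) / ln(0.00004442/0.003360)
  = ln(0.000431112) / ln(0.0132202)
  = -7.749143 / -4.326009 ≈ 1.791291

1.791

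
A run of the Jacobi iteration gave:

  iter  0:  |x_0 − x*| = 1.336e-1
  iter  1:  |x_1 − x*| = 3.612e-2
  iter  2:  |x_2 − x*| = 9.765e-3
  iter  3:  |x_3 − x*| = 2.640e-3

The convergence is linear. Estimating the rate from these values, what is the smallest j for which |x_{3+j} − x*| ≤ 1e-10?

14

Rate ρ ≈ |x_3 − x*|/|x_2 − x*| = 2.640e-3/9.765e-3 = 0.2704.
After j more steps, |x_{3+j} − x*| ≈ 2.640e-3·ρ^j; need ρ^j ≤ 1e-10/2.640e-3 = 3.78788e-08.
j ≥ ln(3.78788e-08)/ln(0.2704) = -17.0889/-1.30785 = 13.066.
So 14 more iterations are needed.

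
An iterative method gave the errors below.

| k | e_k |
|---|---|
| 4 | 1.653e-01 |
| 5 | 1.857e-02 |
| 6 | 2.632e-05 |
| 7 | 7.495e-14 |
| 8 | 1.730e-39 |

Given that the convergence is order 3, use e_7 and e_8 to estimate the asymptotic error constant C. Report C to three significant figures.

C ≈ e_8 / e_7^3
  = 1.730e-39 / (7.495e-14)^3
  = 1.730e-39 / 4.21032e-40 ≈ 4.109

4.11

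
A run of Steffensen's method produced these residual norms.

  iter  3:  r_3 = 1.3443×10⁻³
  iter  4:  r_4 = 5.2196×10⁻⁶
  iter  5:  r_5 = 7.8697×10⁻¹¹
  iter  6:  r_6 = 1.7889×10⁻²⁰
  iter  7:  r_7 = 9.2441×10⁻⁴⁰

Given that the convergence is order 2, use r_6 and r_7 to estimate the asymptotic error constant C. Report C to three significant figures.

C ≈ r_7 / r_6^2
  = 9.2441×10⁻⁴⁰ / (1.7889×10⁻²⁰)^2
  = 9.2441×10⁻⁴⁰ / 3.20016e-40 ≈ 2.8886

2.89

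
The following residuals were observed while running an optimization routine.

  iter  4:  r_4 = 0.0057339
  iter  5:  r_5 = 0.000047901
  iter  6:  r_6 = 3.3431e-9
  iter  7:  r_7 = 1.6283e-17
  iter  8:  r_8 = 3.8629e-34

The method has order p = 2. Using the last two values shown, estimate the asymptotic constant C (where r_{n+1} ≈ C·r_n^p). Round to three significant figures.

C ≈ r_8 / r_7^2
  = 3.8629e-34 / (1.6283e-17)^2
  = 3.8629e-34 / 2.65136e-34 ≈ 1.4569

1.46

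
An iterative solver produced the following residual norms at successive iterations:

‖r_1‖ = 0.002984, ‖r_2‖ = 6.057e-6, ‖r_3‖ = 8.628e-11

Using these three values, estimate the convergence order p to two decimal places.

1.80

p ≈ ln(‖r_3‖/‖r_2‖) / ln(‖r_2‖/‖r_1‖)
  = ln(8.628e-11/6.057e-6) / ln(6.057e-6/0.002984)
  = ln(1.42447e-05) / ln(0.00202983)
  = -11.15913 / -6.19980 ≈ 1.79992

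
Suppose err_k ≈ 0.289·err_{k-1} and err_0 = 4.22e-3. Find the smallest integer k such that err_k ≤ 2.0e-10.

After k steps, err_k ≈ 4.22e-3·0.289^k.
Need 0.289^k ≤ 2.0e-10/4.22e-3 = 4.73934e-08.
k ≥ ln(4.73934e-08)/ln(0.289) = -16.8648/-1.24133 = 13.586.
Smallest integer k = 14.

14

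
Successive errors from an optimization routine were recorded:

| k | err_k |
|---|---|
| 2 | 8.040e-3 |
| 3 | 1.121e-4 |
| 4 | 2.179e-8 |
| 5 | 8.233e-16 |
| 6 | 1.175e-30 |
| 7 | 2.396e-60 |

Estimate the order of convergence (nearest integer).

2

Consecutive ratios: err_7/err_6 = 2.396e-60/1.175e-30 = 2.03915e-30, err_6/err_5 = 1.175e-30/8.233e-16 = 1.42718e-15.
p ≈ ln(2.03915e-30)/ln(1.42718e-15) = -68.3650/-34.1831 ≈ 2.00.
So the convergence is quadratic (order 2).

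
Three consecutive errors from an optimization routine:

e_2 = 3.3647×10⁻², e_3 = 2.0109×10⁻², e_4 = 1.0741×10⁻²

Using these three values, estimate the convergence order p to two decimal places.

p ≈ ln(e_4/e_3) / ln(e_3/e_2)
  = ln(1.0741×10⁻²/2.0109×10⁻²) / ln(2.0109×10⁻²/3.3647×10⁻²)
  = ln(0.534139) / ln(0.597646)
  = -0.62710 / -0.51476 ≈ 1.21824

1.22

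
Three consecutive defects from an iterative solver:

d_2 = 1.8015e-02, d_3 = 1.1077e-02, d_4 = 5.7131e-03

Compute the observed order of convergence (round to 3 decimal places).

p ≈ ln(d_4/d_3) / ln(d_3/d_2)
  = ln(5.7131e-03/1.1077e-02) / ln(1.1077e-02/1.8015e-02)
  = ln(0.515762) / ln(0.614876)
  = -0.662110 / -0.486335 ≈ 1.361428

1.361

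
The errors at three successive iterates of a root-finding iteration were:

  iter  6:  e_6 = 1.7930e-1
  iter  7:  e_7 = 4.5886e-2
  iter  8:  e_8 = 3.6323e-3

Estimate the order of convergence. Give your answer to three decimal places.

1.861

p ≈ ln(e_8/e_7) / ln(e_7/e_6)
  = ln(3.6323e-3/4.5886e-2) / ln(4.5886e-2/1.7930e-1)
  = ln(0.0791592) / ln(0.255917)
  = -2.536294 / -1.362902 ≈ 1.860951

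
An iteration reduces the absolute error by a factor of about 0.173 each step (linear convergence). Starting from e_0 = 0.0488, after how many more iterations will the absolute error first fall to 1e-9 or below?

11

After k steps, e_k ≈ 0.0488·0.173^k.
Need 0.173^k ≤ 1e-9/0.0488 = 2.04918e-08.
k ≥ ln(2.04918e-08)/ln(0.173) = -17.7032/-1.75446 = 10.090.
Smallest integer k = 11.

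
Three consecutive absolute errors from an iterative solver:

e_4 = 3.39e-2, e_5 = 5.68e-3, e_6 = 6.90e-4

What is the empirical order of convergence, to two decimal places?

p ≈ ln(e_6/e_5) / ln(e_5/e_4)
  = ln(6.90e-4/5.68e-3) / ln(5.68e-3/3.39e-2)
  = ln(0.121479) / ln(0.167552)
  = -2.10801 / -1.78646 ≈ 1.17999

1.18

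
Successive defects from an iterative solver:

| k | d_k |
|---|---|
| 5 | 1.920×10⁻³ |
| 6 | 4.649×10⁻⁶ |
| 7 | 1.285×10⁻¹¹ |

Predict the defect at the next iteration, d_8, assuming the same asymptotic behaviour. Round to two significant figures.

2.0e-23

First estimate the order: p ≈ ln(d_7/d_6) / ln(d_6/d_5) = ln(1.285×10⁻¹¹/4.649×10⁻⁶)/ln(4.649×10⁻⁶/1.920×10⁻³) = ln(2.76404e-06)/ln(0.00242135) ≈ 2.1248.
Then d_8 ≈ d_7·(d_7/d_6)^p = 1.285×10⁻¹¹·(2.76404e-06)^2.1248 = 1.285×10⁻¹¹·1.54665e-12 ≈ 1.987e-23.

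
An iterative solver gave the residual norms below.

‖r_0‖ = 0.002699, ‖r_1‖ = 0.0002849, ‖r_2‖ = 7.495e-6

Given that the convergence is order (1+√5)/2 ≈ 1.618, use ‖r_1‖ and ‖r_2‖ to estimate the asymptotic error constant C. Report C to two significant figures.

C ≈ ‖r_2‖ / ‖r_1‖^1.618
  = 7.495e-6 / (0.0002849)^1.618
  = 7.495e-6 / 1.83524e-06 ≈ 4.0839

4.1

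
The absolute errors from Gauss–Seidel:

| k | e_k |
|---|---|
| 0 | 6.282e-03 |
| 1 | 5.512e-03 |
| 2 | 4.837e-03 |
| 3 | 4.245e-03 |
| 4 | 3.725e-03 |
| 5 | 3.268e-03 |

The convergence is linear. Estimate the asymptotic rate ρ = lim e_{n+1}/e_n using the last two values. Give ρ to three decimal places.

0.877

ρ ≈ e_5/e_4 = 3.268e-03/3.725e-03 = 0.87732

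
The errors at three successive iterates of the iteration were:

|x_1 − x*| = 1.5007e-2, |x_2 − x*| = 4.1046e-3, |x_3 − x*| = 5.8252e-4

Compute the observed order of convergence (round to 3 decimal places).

1.506

p ≈ ln(|x_3 − x*|/|x_2 − x*|) / ln(|x_2 − x*|/|x_1 − x*|)
  = ln(5.8252e-4/4.1046e-3) / ln(4.1046e-3/1.5007e-2)
  = ln(0.141919) / ln(0.273512)
  = -1.952499 / -1.296410 ≈ 1.506081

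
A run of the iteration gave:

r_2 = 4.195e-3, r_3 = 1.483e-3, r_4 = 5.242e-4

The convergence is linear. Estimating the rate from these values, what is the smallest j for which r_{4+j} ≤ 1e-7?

9

Rate ρ ≈ r_4/r_3 = 5.242e-4/1.483e-3 = 0.3535.
After j more steps, r_{4+j} ≈ 5.242e-4·ρ^j; need ρ^j ≤ 1e-7/5.242e-4 = 0.000190767.
j ≥ ln(0.000190767)/ln(0.3535) = -8.5645/-1.03987 = 8.236.
So 9 more iterations are needed.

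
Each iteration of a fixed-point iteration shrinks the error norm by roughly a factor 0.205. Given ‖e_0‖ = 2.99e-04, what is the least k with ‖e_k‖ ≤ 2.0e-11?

After k steps, ‖e_k‖ ≈ 2.99e-04·0.205^k.
Need 0.205^k ≤ 2.0e-11/2.99e-04 = 6.68896e-08.
k ≥ ln(6.68896e-08)/ln(0.205) = -16.5202/-1.58475 = 10.424.
Smallest integer k = 11.

11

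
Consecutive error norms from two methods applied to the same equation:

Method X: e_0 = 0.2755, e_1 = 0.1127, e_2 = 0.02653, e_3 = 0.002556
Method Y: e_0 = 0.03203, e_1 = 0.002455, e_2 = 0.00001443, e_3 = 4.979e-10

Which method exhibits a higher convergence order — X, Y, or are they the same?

Y

Method X: p ≈ ln(0.002556/0.02653)/ln(0.02653/0.1127) ≈ 1.62.
Method Y: p ≈ ln(4.979e-10/0.00001443)/ln(0.00001443/0.002455) ≈ 2.00.
Method Y has the higher order (≈2.0 vs ≈1.6).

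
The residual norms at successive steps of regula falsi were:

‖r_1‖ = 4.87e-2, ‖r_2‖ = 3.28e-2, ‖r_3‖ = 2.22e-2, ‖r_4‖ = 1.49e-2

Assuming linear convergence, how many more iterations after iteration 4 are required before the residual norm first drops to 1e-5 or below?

19

Rate ρ ≈ ‖r_4‖/‖r_3‖ = 1.49e-2/2.22e-2 = 0.6712.
After j more steps, ‖r_{4+j}‖ ≈ 1.49e-2·ρ^j; need ρ^j ≤ 1e-5/1.49e-2 = 0.000671141.
j ≥ ln(0.000671141)/ln(0.6712) = -7.3065/-0.39869 = 18.326.
So 19 more iterations are needed.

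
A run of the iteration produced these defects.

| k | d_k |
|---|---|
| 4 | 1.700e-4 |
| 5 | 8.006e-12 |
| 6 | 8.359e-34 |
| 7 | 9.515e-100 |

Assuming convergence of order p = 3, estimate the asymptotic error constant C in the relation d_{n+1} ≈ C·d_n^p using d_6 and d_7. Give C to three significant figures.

C ≈ d_7 / d_6^3
  = 9.515e-100 / (8.359e-34)^3
  = 9.515e-100 / 5.84067e-100 ≈ 1.6291

1.63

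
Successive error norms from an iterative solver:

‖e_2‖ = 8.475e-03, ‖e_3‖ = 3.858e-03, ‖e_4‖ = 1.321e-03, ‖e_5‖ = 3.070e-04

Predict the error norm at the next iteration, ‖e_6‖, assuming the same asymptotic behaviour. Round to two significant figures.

4.2e-5

First estimate the order: p ≈ ln(‖e_5‖/‖e_4‖) / ln(‖e_4‖/‖e_3‖) = ln(3.070e-04/1.321e-03)/ln(1.321e-03/3.858e-03) = ln(0.2324)/ln(0.342405) ≈ 1.3616.
Then ‖e_6‖ ≈ ‖e_5‖·(‖e_5‖/‖e_4‖)^p = 3.070e-04·(0.2324)^1.3616 = 3.070e-04·0.137109 ≈ 4.209e-05.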